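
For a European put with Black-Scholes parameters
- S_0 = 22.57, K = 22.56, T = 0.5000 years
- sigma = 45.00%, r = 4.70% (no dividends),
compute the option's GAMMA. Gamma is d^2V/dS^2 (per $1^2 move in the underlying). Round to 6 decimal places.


d1 = 0.2343451314; d2 = -0.0838529201
phi(d1) = 0.3881368274; exp(-qT) = 1.0000000000; exp(-rT) = 0.9767739747
Gamma = exp(-qT) * phi(d1) / (S * sigma * sqrt(T)) = 1.0000000000 * 0.3881368274 / (22.5700 * 0.4500 * 0.7071067812) = 0.054045

Answer: Gamma = 0.054045


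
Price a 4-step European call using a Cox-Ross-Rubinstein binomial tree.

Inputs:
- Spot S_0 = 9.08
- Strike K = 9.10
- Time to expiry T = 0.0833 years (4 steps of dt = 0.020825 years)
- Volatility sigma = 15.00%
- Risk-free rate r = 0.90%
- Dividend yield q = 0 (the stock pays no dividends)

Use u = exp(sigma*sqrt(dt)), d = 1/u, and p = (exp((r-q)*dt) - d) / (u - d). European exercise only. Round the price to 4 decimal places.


dt = T/N = 0.020825
u = exp(sigma*sqrt(dt)) = 1.021882; d = 1/u = 0.978586
p = (exp((r-q)*dt) - d) / (u - d) = 0.498918
Discount per step: exp(-r*dt) = 0.999813
Stock lattice S(k, i) with i counting down-moves:
  k=0: S(0,0) = 9.0800
  k=1: S(1,0) = 9.2787; S(1,1) = 8.8856
  k=2: S(2,0) = 9.4817; S(2,1) = 9.0800; S(2,2) = 8.6953
  k=3: S(3,0) = 9.6892; S(3,1) = 9.2787; S(3,2) = 8.8856; S(3,3) = 8.5091
  k=4: S(4,0) = 9.9012; S(4,1) = 9.4817; S(4,2) = 9.0800; S(4,3) = 8.6953; S(4,4) = 8.3269
Terminal payoffs V(N, i) = max(S_T - K, 0):
  V(4,0) = 0.801234; V(4,1) = 0.381730; V(4,2) = 0.000000; V(4,3) = 0.000000; V(4,4) = 0.000000
Backward induction: V(k, i) = exp(-r*dt) * [p * V(k+1, i) + (1-p) * V(k+1, i+1)].
  V(3,0) = exp(-r*dt) * [p*0.801234 + (1-p)*0.381730] = 0.590917
  V(3,1) = exp(-r*dt) * [p*0.381730 + (1-p)*0.000000] = 0.190416
  V(3,2) = exp(-r*dt) * [p*0.000000 + (1-p)*0.000000] = 0.000000
  V(3,3) = exp(-r*dt) * [p*0.000000 + (1-p)*0.000000] = 0.000000
  V(2,0) = exp(-r*dt) * [p*0.590917 + (1-p)*0.190416] = 0.390160
  V(2,1) = exp(-r*dt) * [p*0.190416 + (1-p)*0.000000] = 0.094984
  V(2,2) = exp(-r*dt) * [p*0.000000 + (1-p)*0.000000] = 0.000000
  V(1,0) = exp(-r*dt) * [p*0.390160 + (1-p)*0.094984] = 0.242208
  V(1,1) = exp(-r*dt) * [p*0.094984 + (1-p)*0.000000] = 0.047381
  V(0,0) = exp(-r*dt) * [p*0.242208 + (1-p)*0.047381] = 0.144556

Answer: Price = V(0,0) = 0.1446


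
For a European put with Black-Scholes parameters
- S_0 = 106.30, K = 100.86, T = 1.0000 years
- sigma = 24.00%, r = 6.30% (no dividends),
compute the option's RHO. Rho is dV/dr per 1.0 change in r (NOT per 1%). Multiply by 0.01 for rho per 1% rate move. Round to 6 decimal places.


Answer: Rho = -33.989120

Derivation:
d1 = 0.6013827862; d2 = 0.3613827862
phi(d1) = 0.3329479322; exp(-qT) = 1.0000000000; exp(-rT) = 0.9389434737
N(-d2) = 0.3589066572
Rho = -K*T*exp(-rT)*N(-d2) = -100.8600 * 1.0000 * 0.9389434737 * 0.3589066572 = -33.989120


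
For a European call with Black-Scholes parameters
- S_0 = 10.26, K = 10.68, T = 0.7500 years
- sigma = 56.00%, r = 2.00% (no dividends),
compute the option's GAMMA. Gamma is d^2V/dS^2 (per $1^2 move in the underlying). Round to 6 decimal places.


Answer: Gamma = 0.078731

Derivation:
d1 = 0.1906905589; d2 = -0.2942836673
phi(d1) = 0.3917544738; exp(-qT) = 1.0000000000; exp(-rT) = 0.9851119396
Gamma = exp(-qT) * phi(d1) / (S * sigma * sqrt(T)) = 1.0000000000 * 0.3917544738 / (10.2600 * 0.5600 * 0.8660254038) = 0.078731


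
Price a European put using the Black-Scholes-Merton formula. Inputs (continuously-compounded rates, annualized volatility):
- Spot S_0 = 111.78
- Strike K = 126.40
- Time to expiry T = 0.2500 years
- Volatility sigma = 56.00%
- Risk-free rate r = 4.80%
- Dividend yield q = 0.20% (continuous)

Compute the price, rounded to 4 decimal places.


d1 = (ln(S/K) + (r - q + 0.5*sigma^2) * T) / (sigma * sqrt(T)) = -0.25792439
d2 = d1 - sigma * sqrt(T) = -0.53792439
exp(-rT) = 0.98807171; exp(-qT) = 0.99950012
P = K * exp(-rT) * N(-d2) - S_0 * exp(-qT) * N(-d1)
N(-d1) = 0.60176737; N(-d2) = 0.70468537
P = 126.4000 * 0.98807171 * 0.70468537 - 111.7800 * 0.99950012 * 0.60176737 = 20.7778

Answer: Price = 20.7778


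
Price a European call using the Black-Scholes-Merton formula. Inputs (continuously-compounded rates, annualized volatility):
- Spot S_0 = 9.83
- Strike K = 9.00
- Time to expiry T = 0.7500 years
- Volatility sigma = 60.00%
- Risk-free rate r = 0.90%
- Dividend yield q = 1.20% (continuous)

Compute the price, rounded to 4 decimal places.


Answer: Price = 2.3415

Derivation:
d1 = (ln(S/K) + (r - q + 0.5*sigma^2) * T) / (sigma * sqrt(T)) = 0.42524610
d2 = d1 - sigma * sqrt(T) = -0.09436914
exp(-rT) = 0.99327273; exp(-qT) = 0.99104038
C = S_0 * exp(-qT) * N(d1) - K * exp(-rT) * N(d2)
N(d1) = 0.66467136; N(d2) = 0.46240796
C = 9.8300 * 0.99104038 * 0.66467136 - 9.0000 * 0.99327273 * 0.46240796 = 2.3415


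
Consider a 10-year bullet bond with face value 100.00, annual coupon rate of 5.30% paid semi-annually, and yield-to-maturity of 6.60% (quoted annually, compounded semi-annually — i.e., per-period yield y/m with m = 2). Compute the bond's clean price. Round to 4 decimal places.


Coupon per period c = face * coupon_rate / m = 2.650000
Periods per year m = 2; per-period yield y/m = 0.033000
Number of cashflows N = 20
Cashflows (t years, CF_t, discount factor 1/(1+y/m)^(m*t), PV):
  t = 0.5000: CF_t = 2.650000, DF = 0.968054, PV = 2.565344
  t = 1.0000: CF_t = 2.650000, DF = 0.937129, PV = 2.483392
  t = 1.5000: CF_t = 2.650000, DF = 0.907192, PV = 2.404058
  t = 2.0000: CF_t = 2.650000, DF = 0.878211, PV = 2.327258
  t = 2.5000: CF_t = 2.650000, DF = 0.850156, PV = 2.252912
  t = 3.0000: CF_t = 2.650000, DF = 0.822997, PV = 2.180941
  t = 3.5000: CF_t = 2.650000, DF = 0.796705, PV = 2.111269
  t = 4.0000: CF_t = 2.650000, DF = 0.771254, PV = 2.043823
  t = 4.5000: CF_t = 2.650000, DF = 0.746616, PV = 1.978532
  t = 5.0000: CF_t = 2.650000, DF = 0.722764, PV = 1.915326
  t = 5.5000: CF_t = 2.650000, DF = 0.699675, PV = 1.854139
  t = 6.0000: CF_t = 2.650000, DF = 0.677323, PV = 1.794907
  t = 6.5000: CF_t = 2.650000, DF = 0.655686, PV = 1.737568
  t = 7.0000: CF_t = 2.650000, DF = 0.634739, PV = 1.682060
  t = 7.5000: CF_t = 2.650000, DF = 0.614462, PV = 1.628325
  t = 8.0000: CF_t = 2.650000, DF = 0.594833, PV = 1.576307
  t = 8.5000: CF_t = 2.650000, DF = 0.575830, PV = 1.525950
  t = 9.0000: CF_t = 2.650000, DF = 0.557435, PV = 1.477203
  t = 9.5000: CF_t = 2.650000, DF = 0.539627, PV = 1.430012
  t = 10.0000: CF_t = 102.650000, DF = 0.522388, PV = 53.623175
Price P = sum_t PV_t = 90.592500

Answer: Price = 90.5925


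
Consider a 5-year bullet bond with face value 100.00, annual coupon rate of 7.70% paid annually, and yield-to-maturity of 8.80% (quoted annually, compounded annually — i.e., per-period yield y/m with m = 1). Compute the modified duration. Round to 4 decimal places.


Coupon per period c = face * coupon_rate / m = 7.700000
Periods per year m = 1; per-period yield y/m = 0.088000
Number of cashflows N = 5
Cashflows (t years, CF_t, discount factor 1/(1+y/m)^(m*t), PV):
  t = 1.0000: CF_t = 7.700000, DF = 0.919118, PV = 7.077206
  t = 2.0000: CF_t = 7.700000, DF = 0.844777, PV = 6.504785
  t = 3.0000: CF_t = 7.700000, DF = 0.776450, PV = 5.978663
  t = 4.0000: CF_t = 7.700000, DF = 0.713649, PV = 5.495094
  t = 5.0000: CF_t = 107.700000, DF = 0.655927, PV = 70.643340
Price P = sum_t PV_t = 95.699088
First compute Macaulay numerator sum_t t * PV_t:
  t * PV_t at t = 1.0000: 7.077206
  t * PV_t at t = 2.0000: 13.009570
  t * PV_t at t = 3.0000: 17.935988
  t * PV_t at t = 4.0000: 21.980377
  t * PV_t at t = 5.0000: 353.216702
Macaulay duration D = 413.219842 / 95.699088 = 4.317908
Modified duration = D / (1 + y/m) = 4.317908 / (1 + 0.088000) = 3.968665

Answer: Modified duration = 3.9687


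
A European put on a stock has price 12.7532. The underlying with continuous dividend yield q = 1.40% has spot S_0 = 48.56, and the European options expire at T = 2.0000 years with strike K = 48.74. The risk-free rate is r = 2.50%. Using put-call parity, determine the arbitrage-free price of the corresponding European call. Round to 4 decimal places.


Answer: Call price = 13.6095

Derivation:
Put-call parity: C - P = S_0 * exp(-qT) - K * exp(-rT).
S_0 * exp(-qT) = 48.5600 * 0.97238837 = 47.21917909
K * exp(-rT) = 48.7400 * 0.95122942 = 46.36292215
C = P + S*exp(-qT) - K*exp(-rT)
C = 12.7532 + 47.21917909 - 46.36292215 = 13.6095


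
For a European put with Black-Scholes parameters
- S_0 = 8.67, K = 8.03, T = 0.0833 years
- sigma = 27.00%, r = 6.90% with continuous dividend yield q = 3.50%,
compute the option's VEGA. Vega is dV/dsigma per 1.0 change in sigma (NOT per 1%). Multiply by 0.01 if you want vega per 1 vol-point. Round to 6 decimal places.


d1 = 1.0593641426; d2 = 0.9814374462
phi(d1) = 0.2276229547; exp(-qT) = 0.9970887459; exp(-rT) = 0.9942687864
Vega = S * exp(-qT) * phi(d1) * sqrt(T) = 8.6700 * 0.9970887459 * 0.2276229547 * 0.2886173938 = 0.567926

Answer: Vega = 0.567926


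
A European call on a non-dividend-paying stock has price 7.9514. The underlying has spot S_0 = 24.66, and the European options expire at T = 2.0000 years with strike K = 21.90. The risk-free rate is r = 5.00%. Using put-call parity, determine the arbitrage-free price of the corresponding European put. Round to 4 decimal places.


Answer: Put price = 3.1073

Derivation:
Put-call parity: C - P = S_0 * exp(-qT) - K * exp(-rT).
S_0 * exp(-qT) = 24.6600 * 1.00000000 = 24.66000000
K * exp(-rT) = 21.9000 * 0.90483742 = 19.81593945
P = C - S*exp(-qT) + K*exp(-rT)
P = 7.9514 - 24.66000000 + 19.81593945 = 3.1073


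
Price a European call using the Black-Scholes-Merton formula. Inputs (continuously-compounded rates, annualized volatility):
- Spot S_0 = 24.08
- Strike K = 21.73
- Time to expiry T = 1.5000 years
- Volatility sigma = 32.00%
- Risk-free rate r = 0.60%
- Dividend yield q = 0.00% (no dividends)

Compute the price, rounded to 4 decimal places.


d1 = (ln(S/K) + (r - q + 0.5*sigma^2) * T) / (sigma * sqrt(T)) = 0.48093646
d2 = d1 - sigma * sqrt(T) = 0.08901810
exp(-rT) = 0.99104038; exp(-qT) = 1.00000000
C = S_0 * exp(-qT) * N(d1) - K * exp(-rT) * N(d2)
N(d1) = 0.68471917; N(d2) = 0.53546624
C = 24.0800 * 1.00000000 * 0.68471917 - 21.7300 * 0.99104038 * 0.53546624 = 4.9566

Answer: Price = 4.9566


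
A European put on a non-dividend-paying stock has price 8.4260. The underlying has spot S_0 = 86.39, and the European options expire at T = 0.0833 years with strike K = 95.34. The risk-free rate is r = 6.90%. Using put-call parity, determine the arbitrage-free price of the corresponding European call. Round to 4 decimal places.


Answer: Call price = 0.0224

Derivation:
Put-call parity: C - P = S_0 * exp(-qT) - K * exp(-rT).
S_0 * exp(-qT) = 86.3900 * 1.00000000 = 86.39000000
K * exp(-rT) = 95.3400 * 0.99426879 = 94.79358610
C = P + S*exp(-qT) - K*exp(-rT)
C = 8.4260 + 86.39000000 - 94.79358610 = 0.0224


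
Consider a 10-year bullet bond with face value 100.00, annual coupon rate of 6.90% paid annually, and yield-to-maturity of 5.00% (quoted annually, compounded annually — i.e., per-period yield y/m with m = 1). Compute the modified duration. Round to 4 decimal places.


Answer: Modified duration = 7.3551

Derivation:
Coupon per period c = face * coupon_rate / m = 6.900000
Periods per year m = 1; per-period yield y/m = 0.050000
Number of cashflows N = 10
Cashflows (t years, CF_t, discount factor 1/(1+y/m)^(m*t), PV):
  t = 1.0000: CF_t = 6.900000, DF = 0.952381, PV = 6.571429
  t = 2.0000: CF_t = 6.900000, DF = 0.907029, PV = 6.258503
  t = 3.0000: CF_t = 6.900000, DF = 0.863838, PV = 5.960479
  t = 4.0000: CF_t = 6.900000, DF = 0.822702, PV = 5.676647
  t = 5.0000: CF_t = 6.900000, DF = 0.783526, PV = 5.406331
  t = 6.0000: CF_t = 6.900000, DF = 0.746215, PV = 5.148886
  t = 7.0000: CF_t = 6.900000, DF = 0.710681, PV = 4.903701
  t = 8.0000: CF_t = 6.900000, DF = 0.676839, PV = 4.670192
  t = 9.0000: CF_t = 6.900000, DF = 0.644609, PV = 4.447802
  t = 10.0000: CF_t = 106.900000, DF = 0.613913, PV = 65.627327
Price P = sum_t PV_t = 114.671296
First compute Macaulay numerator sum_t t * PV_t:
  t * PV_t at t = 1.0000: 6.571429
  t * PV_t at t = 2.0000: 12.517007
  t * PV_t at t = 3.0000: 17.881438
  t * PV_t at t = 4.0000: 22.706588
  t * PV_t at t = 5.0000: 27.031653
  t * PV_t at t = 6.0000: 30.893317
  t * PV_t at t = 7.0000: 34.325908
  t * PV_t at t = 8.0000: 37.361533
  t * PV_t at t = 9.0000: 40.030214
  t * PV_t at t = 10.0000: 656.273268
Macaulay duration D = 885.592355 / 114.671296 = 7.722877
Modified duration = D / (1 + y/m) = 7.722877 / (1 + 0.050000) = 7.355121


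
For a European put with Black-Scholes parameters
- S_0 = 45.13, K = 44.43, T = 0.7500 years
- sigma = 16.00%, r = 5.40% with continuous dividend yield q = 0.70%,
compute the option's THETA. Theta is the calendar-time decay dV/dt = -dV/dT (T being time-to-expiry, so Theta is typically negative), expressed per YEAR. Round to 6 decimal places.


Answer: Theta = -0.726064

Derivation:
d1 = 0.4364933799; d2 = 0.2979293153
phi(d1) = 0.3626918263; exp(-qT) = 0.9947637572; exp(-rT) = 0.9603091645
Theta = -S*exp(-qT)*phi(d1)*sigma/(2*sqrt(T)) + r*K*exp(-rT)*N(-d2) - q*S*exp(-qT)*N(-d1)
N(-d1) = 0.3312394007; N(-d2) = 0.3828785565; sqrt(T) = 0.8660254038
Term 1 = -45.1300 * 0.9947637572 * 0.3626918263 * 0.1600 / (2 * 0.8660254038) = -1.5041197406
Term 2 = 0.0540 * 44.4300 * 0.9603091645 * 0.3828785565 = 0.8821494963
Term 3 = -0.0070 * 45.1300 * 0.9947637572 * 0.3312394007 = -0.1040939090
Theta = -1.5041197406 + (0.8821494963) + (-0.1040939090) = -0.726064


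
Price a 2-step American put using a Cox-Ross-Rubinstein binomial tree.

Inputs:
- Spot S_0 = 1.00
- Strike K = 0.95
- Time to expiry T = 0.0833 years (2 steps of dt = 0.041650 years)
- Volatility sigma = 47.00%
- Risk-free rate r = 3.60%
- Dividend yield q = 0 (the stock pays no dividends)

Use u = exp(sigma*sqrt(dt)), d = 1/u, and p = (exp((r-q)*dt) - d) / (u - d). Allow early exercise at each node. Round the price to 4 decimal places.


Answer: Price = V(0,0) = 0.0331

Derivation:
dt = T/N = 0.041650
u = exp(sigma*sqrt(dt)) = 1.100670; d = 1/u = 0.908537
p = (exp((r-q)*dt) - d) / (u - d) = 0.483848
Discount per step: exp(-r*dt) = 0.998502
Stock lattice S(k, i) with i counting down-moves:
  k=0: S(0,0) = 1.0000
  k=1: S(1,0) = 1.1007; S(1,1) = 0.9085
  k=2: S(2,0) = 1.2115; S(2,1) = 1.0000; S(2,2) = 0.8254
Terminal payoffs V(N, i) = max(K - S_T, 0):
  V(2,0) = 0.000000; V(2,1) = 0.000000; V(2,2) = 0.124560
Backward induction: V(k, i) = exp(-r*dt) * [p * V(k+1, i) + (1-p) * V(k+1, i+1)]; then take max(V_cont, immediate exercise) for American.
  V(1,0) = exp(-r*dt) * [p*0.000000 + (1-p)*0.000000] = 0.000000; exercise = 0.000000; V(1,0) = max -> 0.000000
  V(1,1) = exp(-r*dt) * [p*0.000000 + (1-p)*0.124560] = 0.064195; exercise = 0.041463; V(1,1) = max -> 0.064195
  V(0,0) = exp(-r*dt) * [p*0.000000 + (1-p)*0.064195] = 0.033085; exercise = 0.000000; V(0,0) = max -> 0.033085


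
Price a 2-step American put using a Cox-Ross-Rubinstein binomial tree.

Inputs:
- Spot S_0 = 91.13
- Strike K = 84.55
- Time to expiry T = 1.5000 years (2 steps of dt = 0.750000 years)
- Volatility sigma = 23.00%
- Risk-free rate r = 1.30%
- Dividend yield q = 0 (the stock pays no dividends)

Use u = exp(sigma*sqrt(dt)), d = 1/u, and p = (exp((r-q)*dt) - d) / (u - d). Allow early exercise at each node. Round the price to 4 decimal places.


dt = T/N = 0.750000
u = exp(sigma*sqrt(dt)) = 1.220409; d = 1/u = 0.819398
p = (exp((r-q)*dt) - d) / (u - d) = 0.474800
Discount per step: exp(-r*dt) = 0.990297
Stock lattice S(k, i) with i counting down-moves:
  k=0: S(0,0) = 91.1300
  k=1: S(1,0) = 111.2158; S(1,1) = 74.6717
  k=2: S(2,0) = 135.7288; S(2,1) = 91.1300; S(2,2) = 61.1858
Terminal payoffs V(N, i) = max(K - S_T, 0):
  V(2,0) = 0.000000; V(2,1) = 0.000000; V(2,2) = 23.364186
Backward induction: V(k, i) = exp(-r*dt) * [p * V(k+1, i) + (1-p) * V(k+1, i+1)]; then take max(V_cont, immediate exercise) for American.
  V(1,0) = exp(-r*dt) * [p*0.000000 + (1-p)*0.000000] = 0.000000; exercise = 0.000000; V(1,0) = max -> 0.000000
  V(1,1) = exp(-r*dt) * [p*0.000000 + (1-p)*23.364186] = 12.151811; exercise = 9.878297; V(1,1) = max -> 12.151811
  V(0,0) = exp(-r*dt) * [p*0.000000 + (1-p)*12.151811] = 6.320208; exercise = 0.000000; V(0,0) = max -> 6.320208

Answer: Price = V(0,0) = 6.3202


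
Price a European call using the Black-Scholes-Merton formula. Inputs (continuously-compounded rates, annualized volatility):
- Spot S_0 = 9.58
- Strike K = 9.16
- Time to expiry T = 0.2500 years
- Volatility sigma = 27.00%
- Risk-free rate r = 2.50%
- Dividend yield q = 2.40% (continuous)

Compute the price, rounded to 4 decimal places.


d1 = (ln(S/K) + (r - q + 0.5*sigma^2) * T) / (sigma * sqrt(T)) = 0.40143639
d2 = d1 - sigma * sqrt(T) = 0.26643639
exp(-rT) = 0.99376949; exp(-qT) = 0.99401796
C = S_0 * exp(-qT) * N(d1) - K * exp(-rT) * N(d2)
N(d1) = 0.65595057; N(d2) = 0.60504843
C = 9.5800 * 0.99401796 * 0.65595057 - 9.1600 * 0.99376949 * 0.60504843 = 0.7387

Answer: Price = 0.7387


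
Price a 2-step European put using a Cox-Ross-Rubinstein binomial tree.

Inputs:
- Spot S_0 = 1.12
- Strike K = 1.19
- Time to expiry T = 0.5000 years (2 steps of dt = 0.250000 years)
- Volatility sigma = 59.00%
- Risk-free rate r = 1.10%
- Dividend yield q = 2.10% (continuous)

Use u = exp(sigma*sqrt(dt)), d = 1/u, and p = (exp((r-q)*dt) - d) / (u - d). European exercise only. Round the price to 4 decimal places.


Answer: Price = V(0,0) = 0.2227

Derivation:
dt = T/N = 0.250000
u = exp(sigma*sqrt(dt)) = 1.343126; d = 1/u = 0.744532
p = (exp((r-q)*dt) - d) / (u - d) = 0.422609
Discount per step: exp(-r*dt) = 0.997254
Stock lattice S(k, i) with i counting down-moves:
  k=0: S(0,0) = 1.1200
  k=1: S(1,0) = 1.5043; S(1,1) = 0.8339
  k=2: S(2,0) = 2.0205; S(2,1) = 1.1200; S(2,2) = 0.6208
Terminal payoffs V(N, i) = max(K - S_T, 0):
  V(2,0) = 0.000000; V(2,1) = 0.070000; V(2,2) = 0.569153
Backward induction: V(k, i) = exp(-r*dt) * [p * V(k+1, i) + (1-p) * V(k+1, i+1)].
  V(1,0) = exp(-r*dt) * [p*0.000000 + (1-p)*0.070000] = 0.040306
  V(1,1) = exp(-r*dt) * [p*0.070000 + (1-p)*0.569153] = 0.357223
  V(0,0) = exp(-r*dt) * [p*0.040306 + (1-p)*0.357223] = 0.222678


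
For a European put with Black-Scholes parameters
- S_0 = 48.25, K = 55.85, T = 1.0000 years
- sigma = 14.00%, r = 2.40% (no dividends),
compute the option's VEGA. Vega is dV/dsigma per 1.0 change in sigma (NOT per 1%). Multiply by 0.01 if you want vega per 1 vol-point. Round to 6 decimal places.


d1 = -0.8033835552; d2 = -0.9433835552
phi(d1) = 0.2889068094; exp(-qT) = 1.0000000000; exp(-rT) = 0.9762857098
Vega = S * exp(-qT) * phi(d1) * sqrt(T) = 48.2500 * 1.0000000000 * 0.2889068094 * 1.0000000000 = 13.939754

Answer: Vega = 13.939754


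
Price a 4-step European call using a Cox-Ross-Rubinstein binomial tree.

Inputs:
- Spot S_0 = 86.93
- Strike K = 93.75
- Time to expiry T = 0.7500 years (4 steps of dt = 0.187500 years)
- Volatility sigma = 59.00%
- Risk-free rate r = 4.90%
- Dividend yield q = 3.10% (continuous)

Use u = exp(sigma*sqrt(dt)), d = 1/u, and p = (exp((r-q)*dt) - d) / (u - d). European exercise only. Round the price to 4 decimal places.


Answer: Price = V(0,0) = 15.0389

Derivation:
dt = T/N = 0.187500
u = exp(sigma*sqrt(dt)) = 1.291078; d = 1/u = 0.774547
p = (exp((r-q)*dt) - d) / (u - d) = 0.443021
Discount per step: exp(-r*dt) = 0.990855
Stock lattice S(k, i) with i counting down-moves:
  k=0: S(0,0) = 86.9300
  k=1: S(1,0) = 112.2334; S(1,1) = 67.3313
  k=2: S(2,0) = 144.9021; S(2,1) = 86.9300; S(2,2) = 52.1513
  k=3: S(3,0) = 187.0799; S(3,1) = 112.2334; S(3,2) = 67.3313; S(3,3) = 40.3936
  k=4: S(4,0) = 241.5347; S(4,1) = 144.9021; S(4,2) = 86.9300; S(4,3) = 52.1513; S(4,4) = 31.2867
Terminal payoffs V(N, i) = max(S_T - K, 0):
  V(4,0) = 147.784706; V(4,1) = 51.152077; V(4,2) = 0.000000; V(4,3) = 0.000000; V(4,4) = 0.000000
Backward induction: V(k, i) = exp(-r*dt) * [p * V(k+1, i) + (1-p) * V(k+1, i+1)].
  V(3,0) = exp(-r*dt) * [p*147.784706 + (1-p)*51.152077] = 93.103014
  V(3,1) = exp(-r*dt) * [p*51.152077 + (1-p)*0.000000] = 22.454184
  V(3,2) = exp(-r*dt) * [p*0.000000 + (1-p)*0.000000] = 0.000000
  V(3,3) = exp(-r*dt) * [p*0.000000 + (1-p)*0.000000] = 0.000000
  V(2,0) = exp(-r*dt) * [p*93.103014 + (1-p)*22.454184] = 53.261488
  V(2,1) = exp(-r*dt) * [p*22.454184 + (1-p)*0.000000] = 9.856694
  V(2,2) = exp(-r*dt) * [p*0.000000 + (1-p)*0.000000] = 0.000000
  V(1,0) = exp(-r*dt) * [p*53.261488 + (1-p)*9.856694] = 28.819917
  V(1,1) = exp(-r*dt) * [p*9.856694 + (1-p)*0.000000] = 4.326785
  V(0,0) = exp(-r*dt) * [p*28.819917 + (1-p)*4.326785] = 15.038944


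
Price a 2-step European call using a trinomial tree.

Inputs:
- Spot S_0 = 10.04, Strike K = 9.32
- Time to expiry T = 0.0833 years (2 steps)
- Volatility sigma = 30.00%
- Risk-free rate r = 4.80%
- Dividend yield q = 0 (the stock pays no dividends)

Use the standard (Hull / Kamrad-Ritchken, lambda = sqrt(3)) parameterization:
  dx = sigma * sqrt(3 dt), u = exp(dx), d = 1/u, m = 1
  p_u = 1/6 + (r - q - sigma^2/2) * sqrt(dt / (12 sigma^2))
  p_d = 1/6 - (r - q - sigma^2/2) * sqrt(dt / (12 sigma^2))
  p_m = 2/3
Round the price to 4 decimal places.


dt = T/N = 0.041650; dx = sigma*sqrt(3*dt) = 0.106045
u = exp(dx) = 1.111872; d = 1/u = 0.899384
p_u = 0.167256, p_m = 0.666667, p_d = 0.166078
Discount per step: exp(-r*dt) = 0.998003
Stock lattice S(k, j) with j the centered position index:
  k=0: S(0,+0) = 10.0400
  k=1: S(1,-1) = 9.0298; S(1,+0) = 10.0400; S(1,+1) = 11.1632
  k=2: S(2,-2) = 8.1213; S(2,-1) = 9.0298; S(2,+0) = 10.0400; S(2,+1) = 11.1632; S(2,+2) = 12.4120
Terminal payoffs V(N, j) = max(S_T - K, 0):
  V(2,-2) = 0.000000; V(2,-1) = 0.000000; V(2,+0) = 0.720000; V(2,+1) = 1.843192; V(2,+2) = 3.092037
Backward induction: V(k, j) = exp(-r*dt) * [p_u * V(k+1, j+1) + p_m * V(k+1, j) + p_d * V(k+1, j-1)]
  V(1,-1) = exp(-r*dt) * [p_u*0.720000 + p_m*0.000000 + p_d*0.000000] = 0.120184
  V(1,+0) = exp(-r*dt) * [p_u*1.843192 + p_m*0.720000 + p_d*0.000000] = 0.786710
  V(1,+1) = exp(-r*dt) * [p_u*3.092037 + p_m*1.843192 + p_d*0.720000] = 1.861806
  V(0,+0) = exp(-r*dt) * [p_u*1.861806 + p_m*0.786710 + p_d*0.120184] = 0.854122

Answer: Price = V(0,0) = 0.8541


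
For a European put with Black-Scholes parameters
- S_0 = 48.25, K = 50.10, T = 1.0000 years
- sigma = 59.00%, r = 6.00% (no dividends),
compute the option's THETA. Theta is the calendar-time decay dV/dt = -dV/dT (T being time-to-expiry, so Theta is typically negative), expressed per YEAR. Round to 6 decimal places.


d1 = 0.3329234232; d2 = -0.2570765768
phi(d1) = 0.3774347639; exp(-qT) = 1.0000000000; exp(-rT) = 0.9417645336
Theta = -S*exp(-qT)*phi(d1)*sigma/(2*sqrt(T)) + r*K*exp(-rT)*N(-d2) - q*S*exp(-qT)*N(-d1)
N(-d1) = 0.3695960440; N(-d2) = 0.6014401705; sqrt(T) = 1.0000000000
Term 1 = -48.2500 * 1.0000000000 * 0.3774347639 * 0.5900 / (2 * 1.0000000000) = -5.3723120707
Term 2 = 0.0600 * 50.1000 * 0.9417645336 * 0.6014401705 = 1.7026435551
Term 3 = 0 (no dividend yield, q = 0)
Theta = -5.3723120707 + (1.7026435551) + (0.0000000000) = -3.669669

Answer: Theta = -3.669669


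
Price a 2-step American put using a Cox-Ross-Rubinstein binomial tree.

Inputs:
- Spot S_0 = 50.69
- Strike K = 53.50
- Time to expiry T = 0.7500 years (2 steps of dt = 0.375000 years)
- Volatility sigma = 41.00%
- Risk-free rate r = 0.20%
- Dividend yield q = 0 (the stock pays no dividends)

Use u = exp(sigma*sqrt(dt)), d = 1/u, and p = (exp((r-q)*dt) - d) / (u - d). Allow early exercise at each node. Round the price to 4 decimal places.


Answer: Price = V(0,0) = 8.5750

Derivation:
dt = T/N = 0.375000
u = exp(sigma*sqrt(dt)) = 1.285404; d = 1/u = 0.777966
p = (exp((r-q)*dt) - d) / (u - d) = 0.439038
Discount per step: exp(-r*dt) = 0.999250
Stock lattice S(k, i) with i counting down-moves:
  k=0: S(0,0) = 50.6900
  k=1: S(1,0) = 65.1571; S(1,1) = 39.4351
  k=2: S(2,0) = 83.7532; S(2,1) = 50.6900; S(2,2) = 30.6791
Terminal payoffs V(N, i) = max(K - S_T, 0):
  V(2,0) = 0.000000; V(2,1) = 2.810000; V(2,2) = 22.820850
Backward induction: V(k, i) = exp(-r*dt) * [p * V(k+1, i) + (1-p) * V(k+1, i+1)]; then take max(V_cont, immediate exercise) for American.
  V(1,0) = exp(-r*dt) * [p*0.000000 + (1-p)*2.810000] = 1.575121; exercise = 0.000000; V(1,0) = max -> 1.575121
  V(1,1) = exp(-r*dt) * [p*2.810000 + (1-p)*22.820850] = 14.024803; exercise = 14.064913; V(1,1) = max -> 14.064913
  V(0,0) = exp(-r*dt) * [p*1.575121 + (1-p)*14.064913] = 8.574985; exercise = 2.810000; V(0,0) = max -> 8.574985


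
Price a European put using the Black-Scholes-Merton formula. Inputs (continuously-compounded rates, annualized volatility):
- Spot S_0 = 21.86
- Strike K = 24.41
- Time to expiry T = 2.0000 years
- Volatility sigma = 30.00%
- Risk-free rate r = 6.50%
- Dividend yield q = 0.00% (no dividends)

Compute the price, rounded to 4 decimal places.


Answer: Price = 3.4276

Derivation:
d1 = (ln(S/K) + (r - q + 0.5*sigma^2) * T) / (sigma * sqrt(T)) = 0.25848429
d2 = d1 - sigma * sqrt(T) = -0.16577977
exp(-rT) = 0.87809543; exp(-qT) = 1.00000000
P = K * exp(-rT) * N(-d2) - S_0 * exp(-qT) * N(-d1)
N(-d1) = 0.39801658; N(-d2) = 0.56583487
P = 24.4100 * 0.87809543 * 0.56583487 - 21.8600 * 1.00000000 * 0.39801658 = 3.4276


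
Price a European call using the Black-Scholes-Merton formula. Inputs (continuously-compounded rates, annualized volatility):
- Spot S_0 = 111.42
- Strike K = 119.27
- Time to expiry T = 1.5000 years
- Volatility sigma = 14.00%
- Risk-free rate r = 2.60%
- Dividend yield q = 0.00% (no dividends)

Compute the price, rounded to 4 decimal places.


Answer: Price = 6.1912

Derivation:
d1 = (ln(S/K) + (r - q + 0.5*sigma^2) * T) / (sigma * sqrt(T)) = -0.08388328
d2 = d1 - sigma * sqrt(T) = -0.25534756
exp(-rT) = 0.96175071; exp(-qT) = 1.00000000
C = S_0 * exp(-qT) * N(d1) - K * exp(-rT) * N(d2)
N(d1) = 0.46657462; N(d2) = 0.39922733
C = 111.4200 * 1.00000000 * 0.46657462 - 119.2700 * 0.96175071 * 0.39922733 = 6.1912


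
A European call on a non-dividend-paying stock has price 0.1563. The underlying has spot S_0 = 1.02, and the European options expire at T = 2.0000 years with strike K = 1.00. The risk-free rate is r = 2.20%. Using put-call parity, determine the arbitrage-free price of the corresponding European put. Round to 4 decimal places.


Put-call parity: C - P = S_0 * exp(-qT) - K * exp(-rT).
S_0 * exp(-qT) = 1.0200 * 1.00000000 = 1.02000000
K * exp(-rT) = 1.0000 * 0.95695396 = 0.95695396
P = C - S*exp(-qT) + K*exp(-rT)
P = 0.1563 - 1.02000000 + 0.95695396 = 0.0933

Answer: Put price = 0.0933


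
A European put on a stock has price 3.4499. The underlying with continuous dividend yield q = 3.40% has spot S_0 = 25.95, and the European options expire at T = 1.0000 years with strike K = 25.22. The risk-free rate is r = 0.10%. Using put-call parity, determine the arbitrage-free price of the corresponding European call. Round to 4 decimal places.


Put-call parity: C - P = S_0 * exp(-qT) - K * exp(-rT).
S_0 * exp(-qT) = 25.9500 * 0.96657150 = 25.08253055
K * exp(-rT) = 25.2200 * 0.99900050 = 25.19479261
C = P + S*exp(-qT) - K*exp(-rT)
C = 3.4499 + 25.08253055 - 25.19479261 = 3.3376

Answer: Call price = 3.3376


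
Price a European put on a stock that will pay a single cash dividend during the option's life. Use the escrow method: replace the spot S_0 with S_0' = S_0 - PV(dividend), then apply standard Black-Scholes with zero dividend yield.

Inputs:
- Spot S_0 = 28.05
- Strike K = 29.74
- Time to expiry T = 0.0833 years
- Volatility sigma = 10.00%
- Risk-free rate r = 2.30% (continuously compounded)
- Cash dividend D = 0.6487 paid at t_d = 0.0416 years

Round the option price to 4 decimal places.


PV(D) = D * exp(-r * t_d) = 0.6487 * 0.99904366 = 0.64807962
S_0' = S_0 - PV(D) = 28.0500 - 0.64807962 = 27.40192038
d1 = (ln(S_0'/K) + (r + sigma^2/2)*T) / (sigma*sqrt(T)) = -2.75615555
d2 = d1 - sigma*sqrt(T) = -2.78501729
exp(-rT) = 0.99808593
N(-d1) = 0.99707574; N(-d2) = 0.99732376
P = K * exp(-rT) * N(-d2) - S_0' * N(-d1) = 29.7400 * 0.99808593 * 0.99732376 - 27.40192038 * 0.99707574 = 2.2818

Answer: Price = 2.2818


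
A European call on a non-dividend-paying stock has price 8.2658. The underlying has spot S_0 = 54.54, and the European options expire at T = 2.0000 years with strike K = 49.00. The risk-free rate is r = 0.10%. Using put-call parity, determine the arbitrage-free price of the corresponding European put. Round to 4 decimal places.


Put-call parity: C - P = S_0 * exp(-qT) - K * exp(-rT).
S_0 * exp(-qT) = 54.5400 * 1.00000000 = 54.54000000
K * exp(-rT) = 49.0000 * 0.99800200 = 48.90209793
P = C - S*exp(-qT) + K*exp(-rT)
P = 8.2658 - 54.54000000 + 48.90209793 = 2.6279

Answer: Put price = 2.6279


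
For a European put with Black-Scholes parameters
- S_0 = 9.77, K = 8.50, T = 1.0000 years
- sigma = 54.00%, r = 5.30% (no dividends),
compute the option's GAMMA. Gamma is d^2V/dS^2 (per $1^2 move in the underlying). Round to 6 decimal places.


d1 = 0.6260190788; d2 = 0.0860190788
phi(d1) = 0.3279518511; exp(-qT) = 1.0000000000; exp(-rT) = 0.9483800125
Gamma = exp(-qT) * phi(d1) / (S * sigma * sqrt(T)) = 1.0000000000 * 0.3279518511 / (9.7700 * 0.5400 * 1.0000000000) = 0.062162

Answer: Gamma = 0.062162


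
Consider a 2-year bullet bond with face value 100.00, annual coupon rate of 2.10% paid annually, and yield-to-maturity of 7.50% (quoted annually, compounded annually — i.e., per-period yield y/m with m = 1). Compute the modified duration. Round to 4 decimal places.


Answer: Modified duration = 1.8403

Derivation:
Coupon per period c = face * coupon_rate / m = 2.100000
Periods per year m = 1; per-period yield y/m = 0.075000
Number of cashflows N = 2
Cashflows (t years, CF_t, discount factor 1/(1+y/m)^(m*t), PV):
  t = 1.0000: CF_t = 2.100000, DF = 0.930233, PV = 1.953488
  t = 2.0000: CF_t = 102.100000, DF = 0.865333, PV = 88.350460
Price P = sum_t PV_t = 90.303948
First compute Macaulay numerator sum_t t * PV_t:
  t * PV_t at t = 1.0000: 1.953488
  t * PV_t at t = 2.0000: 176.700919
Macaulay duration D = 178.654408 / 90.303948 = 1.978368
Modified duration = D / (1 + y/m) = 1.978368 / (1 + 0.075000) = 1.840342


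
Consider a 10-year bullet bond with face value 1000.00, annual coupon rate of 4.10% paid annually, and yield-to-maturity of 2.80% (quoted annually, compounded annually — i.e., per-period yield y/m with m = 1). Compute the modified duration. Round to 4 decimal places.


Answer: Modified duration = 8.2664

Derivation:
Coupon per period c = face * coupon_rate / m = 41.000000
Periods per year m = 1; per-period yield y/m = 0.028000
Number of cashflows N = 10
Cashflows (t years, CF_t, discount factor 1/(1+y/m)^(m*t), PV):
  t = 1.0000: CF_t = 41.000000, DF = 0.972763, PV = 39.883268
  t = 2.0000: CF_t = 41.000000, DF = 0.946267, PV = 38.796954
  t = 3.0000: CF_t = 41.000000, DF = 0.920493, PV = 37.740227
  t = 4.0000: CF_t = 41.000000, DF = 0.895422, PV = 36.712283
  t = 5.0000: CF_t = 41.000000, DF = 0.871033, PV = 35.712338
  t = 6.0000: CF_t = 41.000000, DF = 0.847308, PV = 34.739628
  t = 7.0000: CF_t = 41.000000, DF = 0.824230, PV = 33.793413
  t = 8.0000: CF_t = 41.000000, DF = 0.801780, PV = 32.872970
  t = 9.0000: CF_t = 41.000000, DF = 0.779941, PV = 31.977597
  t = 10.0000: CF_t = 1041.000000, DF = 0.758698, PV = 789.804462
Price P = sum_t PV_t = 1112.033141
First compute Macaulay numerator sum_t t * PV_t:
  t * PV_t at t = 1.0000: 39.883268
  t * PV_t at t = 2.0000: 77.593908
  t * PV_t at t = 3.0000: 113.220682
  t * PV_t at t = 4.0000: 146.849134
  t * PV_t at t = 5.0000: 178.561690
  t * PV_t at t = 6.0000: 208.437770
  t * PV_t at t = 7.0000: 236.553890
  t * PV_t at t = 8.0000: 262.983758
  t * PV_t at t = 9.0000: 287.798373
  t * PV_t at t = 10.0000: 7898.044619
Macaulay duration D = 9449.927092 / 1112.033141 = 8.497883
Modified duration = D / (1 + y/m) = 8.497883 / (1 + 0.028000) = 8.266423


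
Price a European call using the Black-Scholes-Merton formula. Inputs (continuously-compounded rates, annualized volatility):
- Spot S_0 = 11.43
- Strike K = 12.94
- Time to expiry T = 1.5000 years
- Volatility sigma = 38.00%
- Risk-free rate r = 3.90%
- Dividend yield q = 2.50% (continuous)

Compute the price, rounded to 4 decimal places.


d1 = (ln(S/K) + (r - q + 0.5*sigma^2) * T) / (sigma * sqrt(T)) = 0.01121219
d2 = d1 - sigma * sqrt(T) = -0.45419086
exp(-rT) = 0.94317824; exp(-qT) = 0.96319442
C = S_0 * exp(-qT) * N(d1) - K * exp(-rT) * N(d2)
N(d1) = 0.50447292; N(d2) = 0.32484573
C = 11.4300 * 0.96319442 * 0.50447292 - 12.9400 * 0.94317824 * 0.32484573 = 1.5892

Answer: Price = 1.5892


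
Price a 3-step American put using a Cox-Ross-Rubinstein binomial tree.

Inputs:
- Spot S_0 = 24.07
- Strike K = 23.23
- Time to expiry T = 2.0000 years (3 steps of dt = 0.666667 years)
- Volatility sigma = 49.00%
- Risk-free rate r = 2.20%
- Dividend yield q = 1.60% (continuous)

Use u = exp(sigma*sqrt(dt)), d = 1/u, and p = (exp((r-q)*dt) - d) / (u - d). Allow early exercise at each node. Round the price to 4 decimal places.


Answer: Price = V(0,0) = 6.1973

Derivation:
dt = T/N = 0.666667
u = exp(sigma*sqrt(dt)) = 1.491949; d = 1/u = 0.670264
p = (exp((r-q)*dt) - d) / (u - d) = 0.406170
Discount per step: exp(-r*dt) = 0.985440
Stock lattice S(k, i) with i counting down-moves:
  k=0: S(0,0) = 24.0700
  k=1: S(1,0) = 35.9112; S(1,1) = 16.1333
  k=2: S(2,0) = 53.5777; S(2,1) = 24.0700; S(2,2) = 10.8135
  k=3: S(3,0) = 79.9352; S(3,1) = 35.9112; S(3,2) = 16.1333; S(3,3) = 7.2479
Terminal payoffs V(N, i) = max(K - S_T, 0):
  V(3,0) = 0.000000; V(3,1) = 0.000000; V(3,2) = 7.096741; V(3,3) = 15.982067
Backward induction: V(k, i) = exp(-r*dt) * [p * V(k+1, i) + (1-p) * V(k+1, i+1)]; then take max(V_cont, immediate exercise) for American.
  V(2,0) = exp(-r*dt) * [p*0.000000 + (1-p)*0.000000] = 0.000000; exercise = 0.000000; V(2,0) = max -> 0.000000
  V(2,1) = exp(-r*dt) * [p*0.000000 + (1-p)*7.096741] = 4.152899; exercise = 0.000000; V(2,1) = max -> 4.152899
  V(2,2) = exp(-r*dt) * [p*7.096741 + (1-p)*15.982067] = 12.192965; exercise = 12.416454; V(2,2) = max -> 12.416454
  V(1,0) = exp(-r*dt) * [p*0.000000 + (1-p)*4.152899] = 2.430210; exercise = 0.000000; V(1,0) = max -> 2.430210
  V(1,1) = exp(-r*dt) * [p*4.152899 + (1-p)*12.416454] = 8.928134; exercise = 7.096741; V(1,1) = max -> 8.928134
  V(0,0) = exp(-r*dt) * [p*2.430210 + (1-p)*8.928134] = 6.197308; exercise = 0.000000; V(0,0) = max -> 6.197308


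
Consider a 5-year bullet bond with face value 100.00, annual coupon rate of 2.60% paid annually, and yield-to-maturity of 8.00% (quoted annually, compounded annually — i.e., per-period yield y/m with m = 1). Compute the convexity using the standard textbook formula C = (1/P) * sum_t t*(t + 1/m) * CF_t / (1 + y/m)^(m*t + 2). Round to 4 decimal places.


Answer: Convexity = 23.7837

Derivation:
Coupon per period c = face * coupon_rate / m = 2.600000
Periods per year m = 1; per-period yield y/m = 0.080000
Number of cashflows N = 5
Cashflows (t years, CF_t, discount factor 1/(1+y/m)^(m*t), PV):
  t = 1.0000: CF_t = 2.600000, DF = 0.925926, PV = 2.407407
  t = 2.0000: CF_t = 2.600000, DF = 0.857339, PV = 2.229081
  t = 3.0000: CF_t = 2.600000, DF = 0.793832, PV = 2.063964
  t = 4.0000: CF_t = 2.600000, DF = 0.735030, PV = 1.911078
  t = 5.0000: CF_t = 102.600000, DF = 0.680583, PV = 69.827836
Price P = sum_t PV_t = 78.439366
Convexity numerator sum_t t*(t + 1/m) * CF_t / (1+y/m)^(m*t + 2):
  t = 1.0000: term = 4.127928
  t = 2.0000: term = 11.466466
  t = 3.0000: term = 21.234196
  t = 4.0000: term = 32.768821
  t = 5.0000: term = 1795.983437
Convexity = (1/P) * sum = 1865.580846 / 78.439366 = 23.783732


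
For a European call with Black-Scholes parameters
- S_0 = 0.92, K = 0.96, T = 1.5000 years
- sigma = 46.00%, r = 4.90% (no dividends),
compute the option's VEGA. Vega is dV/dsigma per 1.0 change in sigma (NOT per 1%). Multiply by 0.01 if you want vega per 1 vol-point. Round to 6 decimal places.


d1 = 0.3366102749; d2 = -0.2267723660
phi(d1) = 0.3769692078; exp(-qT) = 1.0000000000; exp(-rT) = 0.9291361458
Vega = S * exp(-qT) * phi(d1) * sqrt(T) = 0.9200 * 1.0000000000 * 0.3769692078 * 1.2247448714 = 0.424756

Answer: Vega = 0.424756


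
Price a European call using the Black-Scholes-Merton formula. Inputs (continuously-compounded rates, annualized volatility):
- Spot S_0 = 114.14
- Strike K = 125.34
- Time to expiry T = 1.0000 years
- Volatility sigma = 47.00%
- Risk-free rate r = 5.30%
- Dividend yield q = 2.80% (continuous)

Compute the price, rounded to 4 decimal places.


d1 = (ln(S/K) + (r - q + 0.5*sigma^2) * T) / (sigma * sqrt(T)) = 0.08903345
d2 = d1 - sigma * sqrt(T) = -0.38096655
exp(-rT) = 0.94838001; exp(-qT) = 0.97238837
C = S_0 * exp(-qT) * N(d1) - K * exp(-rT) * N(d2)
N(d1) = 0.53547234; N(d2) = 0.35161403
C = 114.1400 * 0.97238837 * 0.53547234 - 125.3400 * 0.94838001 * 0.35161403 = 17.6349

Answer: Price = 17.6349


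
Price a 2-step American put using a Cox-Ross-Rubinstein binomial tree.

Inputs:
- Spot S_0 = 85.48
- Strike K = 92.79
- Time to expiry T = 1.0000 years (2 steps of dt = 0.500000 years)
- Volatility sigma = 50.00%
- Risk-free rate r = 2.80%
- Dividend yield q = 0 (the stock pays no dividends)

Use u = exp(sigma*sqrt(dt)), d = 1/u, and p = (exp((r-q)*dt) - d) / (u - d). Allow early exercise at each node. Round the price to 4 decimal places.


dt = T/N = 0.500000
u = exp(sigma*sqrt(dt)) = 1.424119; d = 1/u = 0.702189
p = (exp((r-q)*dt) - d) / (u - d) = 0.432050
Discount per step: exp(-r*dt) = 0.986098
Stock lattice S(k, i) with i counting down-moves:
  k=0: S(0,0) = 85.4800
  k=1: S(1,0) = 121.7337; S(1,1) = 60.0231
  k=2: S(2,0) = 173.3633; S(2,1) = 85.4800; S(2,2) = 42.1475
Terminal payoffs V(N, i) = max(K - S_T, 0):
  V(2,0) = 0.000000; V(2,1) = 7.310000; V(2,2) = 50.642488
Backward induction: V(k, i) = exp(-r*dt) * [p * V(k+1, i) + (1-p) * V(k+1, i+1)]; then take max(V_cont, immediate exercise) for American.
  V(1,0) = exp(-r*dt) * [p*0.000000 + (1-p)*7.310000] = 4.093997; exercise = 0.000000; V(1,0) = max -> 4.093997
  V(1,1) = exp(-r*dt) * [p*7.310000 + (1-p)*50.642488] = 31.476918; exercise = 32.766927; V(1,1) = max -> 32.766927
  V(0,0) = exp(-r*dt) * [p*4.093997 + (1-p)*32.766927] = 20.095477; exercise = 7.310000; V(0,0) = max -> 20.095477

Answer: Price = V(0,0) = 20.0955


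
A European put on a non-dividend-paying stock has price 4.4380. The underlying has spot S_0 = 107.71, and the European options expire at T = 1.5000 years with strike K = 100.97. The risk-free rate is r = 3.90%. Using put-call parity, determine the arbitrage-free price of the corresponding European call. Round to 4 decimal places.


Answer: Call price = 16.9153

Derivation:
Put-call parity: C - P = S_0 * exp(-qT) - K * exp(-rT).
S_0 * exp(-qT) = 107.7100 * 1.00000000 = 107.71000000
K * exp(-rT) = 100.9700 * 0.94317824 = 95.23270693
C = P + S*exp(-qT) - K*exp(-rT)
C = 4.4380 + 107.71000000 - 95.23270693 = 16.9153


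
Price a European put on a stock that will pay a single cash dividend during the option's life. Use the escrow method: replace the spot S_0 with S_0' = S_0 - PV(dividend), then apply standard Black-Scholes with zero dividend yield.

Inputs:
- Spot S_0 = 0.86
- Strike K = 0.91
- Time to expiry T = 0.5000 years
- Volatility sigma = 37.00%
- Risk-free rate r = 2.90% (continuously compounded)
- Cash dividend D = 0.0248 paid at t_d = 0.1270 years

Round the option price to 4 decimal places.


Answer: Price = 0.1242

Derivation:
PV(D) = D * exp(-r * t_d) = 0.0248 * 0.99632377 = 0.02470883
S_0' = S_0 - PV(D) = 0.8600 - 0.02470883 = 0.83529117
d1 = (ln(S_0'/K) + (r + sigma^2/2)*T) / (sigma*sqrt(T)) = -0.14118907
d2 = d1 - sigma*sqrt(T) = -0.40281858
exp(-rT) = 0.98560462
N(-d1) = 0.55613971; N(-d2) = 0.65645916
P = K * exp(-rT) * N(-d2) - S_0' * N(-d1) = 0.9100 * 0.98560462 * 0.65645916 - 0.83529117 * 0.55613971 = 0.1242


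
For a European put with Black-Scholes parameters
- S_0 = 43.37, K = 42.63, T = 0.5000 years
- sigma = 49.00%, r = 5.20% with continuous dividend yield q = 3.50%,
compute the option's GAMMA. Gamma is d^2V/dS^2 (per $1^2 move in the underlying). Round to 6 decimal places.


Answer: Gamma = 0.025301

Derivation:
d1 = 0.2474432934; d2 = -0.0990390293
phi(d1) = 0.3869140805; exp(-qT) = 0.9826522357; exp(-rT) = 0.9743350896
Gamma = exp(-qT) * phi(d1) / (S * sigma * sqrt(T)) = 0.9826522357 * 0.3869140805 / (43.3700 * 0.4900 * 0.7071067812) = 0.025301
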